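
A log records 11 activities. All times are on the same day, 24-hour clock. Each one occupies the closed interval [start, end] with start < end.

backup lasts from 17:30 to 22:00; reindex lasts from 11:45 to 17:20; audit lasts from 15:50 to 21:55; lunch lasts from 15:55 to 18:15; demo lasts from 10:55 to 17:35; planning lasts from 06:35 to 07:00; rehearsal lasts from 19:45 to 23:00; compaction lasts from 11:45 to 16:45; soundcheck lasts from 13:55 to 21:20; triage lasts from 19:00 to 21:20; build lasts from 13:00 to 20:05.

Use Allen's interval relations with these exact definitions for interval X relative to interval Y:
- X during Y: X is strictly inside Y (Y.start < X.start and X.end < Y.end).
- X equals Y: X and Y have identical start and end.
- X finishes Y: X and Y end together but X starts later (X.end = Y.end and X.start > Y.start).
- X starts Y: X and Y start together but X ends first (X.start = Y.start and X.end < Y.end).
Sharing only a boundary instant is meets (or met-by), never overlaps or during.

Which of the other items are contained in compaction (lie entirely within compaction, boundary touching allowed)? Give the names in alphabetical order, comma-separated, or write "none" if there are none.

none

Target compaction = [11:45, 16:45].
audit [15:50, 21:55] → overlapped-by → no.
backup [17:30, 22:00] → after → no.
build [13:00, 20:05] → overlapped-by → no.
demo [10:55, 17:35] → contains → no.
lunch [15:55, 18:15] → overlapped-by → no.
planning [06:35, 07:00] → before → no.
rehearsal [19:45, 23:00] → after → no.
reindex [11:45, 17:20] → started-by → no.
soundcheck [13:55, 21:20] → overlapped-by → no.
triage [19:00, 21:20] → after → no.
Result: none.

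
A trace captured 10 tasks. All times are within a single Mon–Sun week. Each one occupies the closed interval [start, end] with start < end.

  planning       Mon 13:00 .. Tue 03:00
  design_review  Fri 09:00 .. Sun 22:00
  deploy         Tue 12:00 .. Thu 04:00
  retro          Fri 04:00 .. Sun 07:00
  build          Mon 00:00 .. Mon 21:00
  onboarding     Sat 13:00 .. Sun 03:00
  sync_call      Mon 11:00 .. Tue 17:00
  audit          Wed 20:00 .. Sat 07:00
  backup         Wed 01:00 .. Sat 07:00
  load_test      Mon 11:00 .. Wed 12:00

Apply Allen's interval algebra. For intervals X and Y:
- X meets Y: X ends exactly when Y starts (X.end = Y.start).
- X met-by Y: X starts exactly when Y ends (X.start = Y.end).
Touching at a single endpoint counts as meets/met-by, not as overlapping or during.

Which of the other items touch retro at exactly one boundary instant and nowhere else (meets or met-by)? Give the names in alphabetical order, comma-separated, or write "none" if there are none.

none

Target retro = [Fri 04:00, Sun 07:00].
audit [Wed 20:00, Sat 07:00] → overlaps → no.
backup [Wed 01:00, Sat 07:00] → overlaps → no.
build [Mon 00:00, Mon 21:00] → before → no.
deploy [Tue 12:00, Thu 04:00] → before → no.
design_review [Fri 09:00, Sun 22:00] → overlapped-by → no.
load_test [Mon 11:00, Wed 12:00] → before → no.
onboarding [Sat 13:00, Sun 03:00] → during → no.
planning [Mon 13:00, Tue 03:00] → before → no.
sync_call [Mon 11:00, Tue 17:00] → before → no.
Result: none.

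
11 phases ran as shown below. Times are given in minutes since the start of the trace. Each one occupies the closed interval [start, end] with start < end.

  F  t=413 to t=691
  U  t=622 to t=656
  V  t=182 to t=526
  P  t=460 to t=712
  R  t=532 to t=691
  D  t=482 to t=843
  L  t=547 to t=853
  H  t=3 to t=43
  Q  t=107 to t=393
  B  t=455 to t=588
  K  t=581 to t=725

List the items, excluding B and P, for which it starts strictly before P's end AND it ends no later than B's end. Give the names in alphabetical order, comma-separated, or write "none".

Conditions: its start is strictly before P's end (X.start < t=712) AND its end is no later than B's end (X.end <= t=588).
D: start t=482 < t=712? ✓; end t=843 <= t=588? ✗ → no.
F: start t=413 < t=712? ✓; end t=691 <= t=588? ✗ → no.
H: start t=3 < t=712? ✓; end t=43 <= t=588? ✓ → yes.
K: start t=581 < t=712? ✓; end t=725 <= t=588? ✗ → no.
L: start t=547 < t=712? ✓; end t=853 <= t=588? ✗ → no.
Q: start t=107 < t=712? ✓; end t=393 <= t=588? ✓ → yes.
R: start t=532 < t=712? ✓; end t=691 <= t=588? ✗ → no.
U: start t=622 < t=712? ✓; end t=656 <= t=588? ✗ → no.
V: start t=182 < t=712? ✓; end t=526 <= t=588? ✓ → yes.
Result: H, Q, V.

H, Q, V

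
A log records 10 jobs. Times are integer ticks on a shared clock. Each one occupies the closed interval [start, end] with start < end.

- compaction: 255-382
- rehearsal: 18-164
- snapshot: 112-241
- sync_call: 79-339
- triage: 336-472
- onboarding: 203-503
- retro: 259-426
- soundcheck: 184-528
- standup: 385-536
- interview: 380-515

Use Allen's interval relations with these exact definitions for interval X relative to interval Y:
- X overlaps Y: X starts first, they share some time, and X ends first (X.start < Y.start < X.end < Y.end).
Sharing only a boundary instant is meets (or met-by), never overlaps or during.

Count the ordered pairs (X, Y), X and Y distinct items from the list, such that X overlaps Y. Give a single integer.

21

Checking all 90 ordered pairs for relation 'overlaps'; matching pairs in alphabetical order:
(compaction, interview): compaction overlaps interview ✓
(compaction, retro): compaction overlaps retro ✓
(compaction, triage): compaction overlaps triage ✓
(interview, standup): interview overlaps standup ✓
(onboarding, interview): onboarding overlaps interview ✓
(onboarding, standup): onboarding overlaps standup ✓
(rehearsal, snapshot): rehearsal overlaps snapshot ✓
(rehearsal, sync_call): rehearsal overlaps sync_call ✓
(retro, interview): retro overlaps interview ✓
(retro, standup): retro overlaps standup ✓
(retro, triage): retro overlaps triage ✓
(snapshot, onboarding): snapshot overlaps onboarding ✓
(snapshot, soundcheck): snapshot overlaps soundcheck ✓
(soundcheck, standup): soundcheck overlaps standup ✓
(sync_call, compaction): sync_call overlaps compaction ✓
(sync_call, onboarding): sync_call overlaps onboarding ✓
(sync_call, retro): sync_call overlaps retro ✓
(sync_call, soundcheck): sync_call overlaps soundcheck ✓
(sync_call, triage): sync_call overlaps triage ✓
(triage, interview): triage overlaps interview ✓
(triage, standup): triage overlaps standup ✓
Count: 21.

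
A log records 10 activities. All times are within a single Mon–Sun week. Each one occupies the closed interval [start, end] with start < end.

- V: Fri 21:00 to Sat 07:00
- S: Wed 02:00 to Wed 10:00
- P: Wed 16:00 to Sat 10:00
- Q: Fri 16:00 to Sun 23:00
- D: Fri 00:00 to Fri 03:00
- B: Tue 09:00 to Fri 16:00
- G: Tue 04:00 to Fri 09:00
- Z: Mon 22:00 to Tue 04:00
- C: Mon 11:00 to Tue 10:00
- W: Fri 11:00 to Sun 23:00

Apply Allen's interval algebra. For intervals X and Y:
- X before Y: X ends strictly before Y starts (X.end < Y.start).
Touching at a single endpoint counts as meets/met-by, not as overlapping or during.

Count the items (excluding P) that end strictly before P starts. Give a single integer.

Target P = [Wed 16:00, Sat 10:00].
B [Tue 09:00, Fri 16:00] → overlaps → no.
C [Mon 11:00, Tue 10:00] → before → counts.
D [Fri 00:00, Fri 03:00] → during → no.
G [Tue 04:00, Fri 09:00] → overlaps → no.
Q [Fri 16:00, Sun 23:00] → overlapped-by → no.
S [Wed 02:00, Wed 10:00] → before → counts.
V [Fri 21:00, Sat 07:00] → during → no.
W [Fri 11:00, Sun 23:00] → overlapped-by → no.
Z [Mon 22:00, Tue 04:00] → before → counts.
Total: 3.

3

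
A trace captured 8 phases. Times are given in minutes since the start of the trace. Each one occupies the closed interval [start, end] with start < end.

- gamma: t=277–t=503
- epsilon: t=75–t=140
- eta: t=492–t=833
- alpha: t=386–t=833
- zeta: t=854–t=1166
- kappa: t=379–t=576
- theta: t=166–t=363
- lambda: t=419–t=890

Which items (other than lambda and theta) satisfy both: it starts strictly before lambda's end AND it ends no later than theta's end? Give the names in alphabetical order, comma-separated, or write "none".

Conditions: its start is strictly before lambda's end (X.start < t=890) AND its end is no later than theta's end (X.end <= t=363).
alpha: start t=386 < t=890? ✓; end t=833 <= t=363? ✗ → no.
epsilon: start t=75 < t=890? ✓; end t=140 <= t=363? ✓ → yes.
eta: start t=492 < t=890? ✓; end t=833 <= t=363? ✗ → no.
gamma: start t=277 < t=890? ✓; end t=503 <= t=363? ✗ → no.
kappa: start t=379 < t=890? ✓; end t=576 <= t=363? ✗ → no.
zeta: start t=854 < t=890? ✓; end t=1166 <= t=363? ✗ → no.
Result: epsilon.

epsilon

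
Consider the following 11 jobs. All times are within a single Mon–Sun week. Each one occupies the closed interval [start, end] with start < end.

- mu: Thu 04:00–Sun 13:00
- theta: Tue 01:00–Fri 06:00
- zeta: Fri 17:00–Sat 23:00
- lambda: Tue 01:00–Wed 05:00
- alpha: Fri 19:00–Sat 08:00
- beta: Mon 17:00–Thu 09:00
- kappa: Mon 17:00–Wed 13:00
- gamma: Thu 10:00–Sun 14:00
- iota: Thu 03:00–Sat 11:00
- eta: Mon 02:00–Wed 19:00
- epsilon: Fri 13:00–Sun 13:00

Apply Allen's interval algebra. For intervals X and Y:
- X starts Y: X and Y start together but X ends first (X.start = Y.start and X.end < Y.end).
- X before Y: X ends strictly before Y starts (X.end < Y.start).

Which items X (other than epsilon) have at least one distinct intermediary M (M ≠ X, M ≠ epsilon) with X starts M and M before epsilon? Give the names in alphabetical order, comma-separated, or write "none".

kappa, lambda

Target epsilon = [Fri 13:00, Sun 13:00].
Intermediaries M with M before epsilon: beta, eta, kappa, lambda, theta.
Via beta — items with X starts beta: kappa.
Via eta — items with X starts eta: none.
Via kappa — items with X starts kappa: none.
Via lambda — items with X starts lambda: none.
Via theta — items with X starts theta: lambda.
Union: kappa, lambda.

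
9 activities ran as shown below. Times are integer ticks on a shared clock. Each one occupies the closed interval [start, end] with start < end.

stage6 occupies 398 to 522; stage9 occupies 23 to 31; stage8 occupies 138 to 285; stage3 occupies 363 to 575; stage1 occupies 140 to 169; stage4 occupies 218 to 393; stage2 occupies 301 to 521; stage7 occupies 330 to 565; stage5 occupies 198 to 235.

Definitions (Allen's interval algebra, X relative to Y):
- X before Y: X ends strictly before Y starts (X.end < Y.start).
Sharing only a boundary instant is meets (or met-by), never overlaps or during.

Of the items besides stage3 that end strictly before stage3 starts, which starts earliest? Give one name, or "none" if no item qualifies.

Target stage3 = [363, 575].
stage1 [140, 169] → before → candidate.
stage2 [301, 521] → overlaps → excluded.
stage4 [218, 393] → overlaps → excluded.
stage5 [198, 235] → before → candidate.
stage6 [398, 522] → during → excluded.
stage7 [330, 565] → overlaps → excluded.
stage8 [138, 285] → before → candidate.
stage9 [23, 31] → before → candidate.
Among candidates, earliest start is 23 → stage9.

stage9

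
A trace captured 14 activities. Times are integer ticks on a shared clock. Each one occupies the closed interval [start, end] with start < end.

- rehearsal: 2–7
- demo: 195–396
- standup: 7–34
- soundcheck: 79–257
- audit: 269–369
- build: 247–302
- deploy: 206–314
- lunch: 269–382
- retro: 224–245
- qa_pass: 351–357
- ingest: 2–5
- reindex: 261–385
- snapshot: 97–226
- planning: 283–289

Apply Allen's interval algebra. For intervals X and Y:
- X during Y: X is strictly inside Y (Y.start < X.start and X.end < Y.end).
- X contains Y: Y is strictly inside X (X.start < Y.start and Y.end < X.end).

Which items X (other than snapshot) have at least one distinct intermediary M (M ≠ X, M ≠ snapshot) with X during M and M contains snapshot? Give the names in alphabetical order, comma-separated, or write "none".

retro

Target snapshot = [97, 226].
Intermediaries M with M contains snapshot: soundcheck.
Via soundcheck — items with X during soundcheck: retro.
Union: retro.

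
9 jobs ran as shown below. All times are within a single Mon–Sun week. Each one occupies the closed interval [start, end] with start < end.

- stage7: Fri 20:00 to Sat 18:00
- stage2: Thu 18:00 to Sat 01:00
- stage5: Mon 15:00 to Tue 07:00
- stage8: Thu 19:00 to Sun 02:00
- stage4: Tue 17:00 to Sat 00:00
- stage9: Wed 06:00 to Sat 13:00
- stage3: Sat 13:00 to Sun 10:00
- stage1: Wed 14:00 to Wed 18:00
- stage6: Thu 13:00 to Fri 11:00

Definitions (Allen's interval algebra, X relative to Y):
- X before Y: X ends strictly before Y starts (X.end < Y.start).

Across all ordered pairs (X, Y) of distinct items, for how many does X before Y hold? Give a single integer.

Checking all 72 ordered pairs for relation 'before'; matching pairs in alphabetical order:
(stage1, stage2): stage1 before stage2 ✓
(stage1, stage3): stage1 before stage3 ✓
(stage1, stage6): stage1 before stage6 ✓
(stage1, stage7): stage1 before stage7 ✓
(stage1, stage8): stage1 before stage8 ✓
(stage2, stage3): stage2 before stage3 ✓
(stage4, stage3): stage4 before stage3 ✓
(stage5, stage1): stage5 before stage1 ✓
(stage5, stage2): stage5 before stage2 ✓
(stage5, stage3): stage5 before stage3 ✓
(stage5, stage4): stage5 before stage4 ✓
(stage5, stage6): stage5 before stage6 ✓
(stage5, stage7): stage5 before stage7 ✓
(stage5, stage8): stage5 before stage8 ✓
(stage5, stage9): stage5 before stage9 ✓
(stage6, stage3): stage6 before stage3 ✓
(stage6, stage7): stage6 before stage7 ✓
Count: 17.

17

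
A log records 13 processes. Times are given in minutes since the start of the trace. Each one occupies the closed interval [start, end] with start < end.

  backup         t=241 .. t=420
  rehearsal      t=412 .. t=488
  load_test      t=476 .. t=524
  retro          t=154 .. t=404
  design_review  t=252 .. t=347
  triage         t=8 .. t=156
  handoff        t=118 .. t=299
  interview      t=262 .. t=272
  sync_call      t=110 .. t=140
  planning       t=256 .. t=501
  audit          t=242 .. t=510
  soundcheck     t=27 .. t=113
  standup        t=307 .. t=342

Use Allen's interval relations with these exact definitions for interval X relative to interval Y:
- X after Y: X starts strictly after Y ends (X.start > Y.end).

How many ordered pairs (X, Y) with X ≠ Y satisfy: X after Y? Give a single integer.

40

Checking all 156 ordered pairs for relation 'after'; matching pairs in alphabetical order:
(audit, soundcheck): audit after soundcheck ✓
(audit, sync_call): audit after sync_call ✓
(audit, triage): audit after triage ✓
(backup, soundcheck): backup after soundcheck ✓
(backup, sync_call): backup after sync_call ✓
(backup, triage): backup after triage ✓
(design_review, soundcheck): design_review after soundcheck ✓
(design_review, sync_call): design_review after sync_call ✓
(design_review, triage): design_review after triage ✓
(handoff, soundcheck): handoff after soundcheck ✓
(interview, soundcheck): interview after soundcheck ✓
(interview, sync_call): interview after sync_call ✓
(interview, triage): interview after triage ✓
(load_test, backup): load_test after backup ✓
(load_test, design_review): load_test after design_review ✓
(load_test, handoff): load_test after handoff ✓
(load_test, interview): load_test after interview ✓
(load_test, retro): load_test after retro ✓
(load_test, soundcheck): load_test after soundcheck ✓
(load_test, standup): load_test after standup ✓
(load_test, sync_call): load_test after sync_call ✓
(load_test, triage): load_test after triage ✓
(planning, soundcheck): planning after soundcheck ✓
(planning, sync_call): planning after sync_call ✓
... plus 16 further pairs not listed.
Count: 40.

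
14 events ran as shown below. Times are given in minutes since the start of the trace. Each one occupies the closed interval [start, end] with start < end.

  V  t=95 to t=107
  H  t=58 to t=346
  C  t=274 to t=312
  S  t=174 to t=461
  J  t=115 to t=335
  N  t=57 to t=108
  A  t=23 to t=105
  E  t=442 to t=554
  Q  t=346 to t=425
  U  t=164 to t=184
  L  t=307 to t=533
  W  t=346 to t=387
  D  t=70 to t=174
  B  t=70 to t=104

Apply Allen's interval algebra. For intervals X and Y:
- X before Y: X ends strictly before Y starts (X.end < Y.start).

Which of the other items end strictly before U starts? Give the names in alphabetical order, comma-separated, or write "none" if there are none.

Target U = [t=164, t=184].
A [t=23, t=105] → before → yes.
B [t=70, t=104] → before → yes.
C [t=274, t=312] → after → no.
D [t=70, t=174] → overlaps → no.
E [t=442, t=554] → after → no.
H [t=58, t=346] → contains → no.
J [t=115, t=335] → contains → no.
L [t=307, t=533] → after → no.
N [t=57, t=108] → before → yes.
Q [t=346, t=425] → after → no.
S [t=174, t=461] → overlapped-by → no.
V [t=95, t=107] → before → yes.
W [t=346, t=387] → after → no.
Result: A, B, N, V.

A, B, N, V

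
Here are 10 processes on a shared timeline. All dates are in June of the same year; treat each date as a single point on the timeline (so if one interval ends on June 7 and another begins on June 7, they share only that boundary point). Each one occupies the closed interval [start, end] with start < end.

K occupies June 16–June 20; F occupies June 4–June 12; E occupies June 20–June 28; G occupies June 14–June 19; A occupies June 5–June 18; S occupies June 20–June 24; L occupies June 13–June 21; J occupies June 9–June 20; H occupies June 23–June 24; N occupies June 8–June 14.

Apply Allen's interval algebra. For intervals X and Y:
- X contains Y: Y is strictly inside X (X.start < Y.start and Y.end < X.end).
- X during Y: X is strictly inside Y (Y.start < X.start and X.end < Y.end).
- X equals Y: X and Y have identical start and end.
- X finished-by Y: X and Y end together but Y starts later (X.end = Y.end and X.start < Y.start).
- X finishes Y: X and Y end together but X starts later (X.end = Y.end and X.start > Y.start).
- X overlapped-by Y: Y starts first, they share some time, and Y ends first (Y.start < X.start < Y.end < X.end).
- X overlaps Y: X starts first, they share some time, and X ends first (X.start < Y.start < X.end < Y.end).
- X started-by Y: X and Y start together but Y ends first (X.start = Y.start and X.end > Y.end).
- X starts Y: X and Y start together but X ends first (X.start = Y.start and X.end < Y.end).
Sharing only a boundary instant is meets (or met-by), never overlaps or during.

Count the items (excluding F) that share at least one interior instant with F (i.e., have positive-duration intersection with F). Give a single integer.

Target F = [June 4, June 12].
A [June 5, June 18] → overlapped-by → counts.
E [June 20, June 28] → after → no.
G [June 14, June 19] → after → no.
H [June 23, June 24] → after → no.
J [June 9, June 20] → overlapped-by → counts.
K [June 16, June 20] → after → no.
L [June 13, June 21] → after → no.
N [June 8, June 14] → overlapped-by → counts.
S [June 20, June 24] → after → no.
Total: 3.

3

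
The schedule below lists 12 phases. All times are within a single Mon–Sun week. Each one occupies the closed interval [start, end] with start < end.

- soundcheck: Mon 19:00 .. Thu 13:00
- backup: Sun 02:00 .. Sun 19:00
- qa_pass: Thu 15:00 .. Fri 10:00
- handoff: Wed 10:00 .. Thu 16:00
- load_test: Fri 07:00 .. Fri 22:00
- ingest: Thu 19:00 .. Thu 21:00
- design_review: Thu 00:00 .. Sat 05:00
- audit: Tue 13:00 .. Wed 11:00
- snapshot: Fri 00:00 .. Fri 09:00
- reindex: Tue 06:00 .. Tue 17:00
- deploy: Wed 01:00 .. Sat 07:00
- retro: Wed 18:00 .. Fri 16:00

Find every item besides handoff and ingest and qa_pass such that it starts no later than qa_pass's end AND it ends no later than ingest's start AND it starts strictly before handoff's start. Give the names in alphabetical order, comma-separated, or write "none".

Conditions: its start is no later than qa_pass's end (X.start <= Fri 10:00) AND its end is no later than ingest's start (X.end <= Thu 19:00) AND its start is strictly before handoff's start (X.start < Wed 10:00).
audit: start Tue 13:00 <= Fri 10:00? ✓; end Wed 11:00 <= Thu 19:00? ✓; start Tue 13:00 < Wed 10:00? ✓ → yes.
backup: start Sun 02:00 <= Fri 10:00? ✗; end Sun 19:00 <= Thu 19:00? ✗; start Sun 02:00 < Wed 10:00? ✗ → no.
deploy: start Wed 01:00 <= Fri 10:00? ✓; end Sat 07:00 <= Thu 19:00? ✗; start Wed 01:00 < Wed 10:00? ✓ → no.
design_review: start Thu 00:00 <= Fri 10:00? ✓; end Sat 05:00 <= Thu 19:00? ✗; start Thu 00:00 < Wed 10:00? ✗ → no.
load_test: start Fri 07:00 <= Fri 10:00? ✓; end Fri 22:00 <= Thu 19:00? ✗; start Fri 07:00 < Wed 10:00? ✗ → no.
reindex: start Tue 06:00 <= Fri 10:00? ✓; end Tue 17:00 <= Thu 19:00? ✓; start Tue 06:00 < Wed 10:00? ✓ → yes.
retro: start Wed 18:00 <= Fri 10:00? ✓; end Fri 16:00 <= Thu 19:00? ✗; start Wed 18:00 < Wed 10:00? ✗ → no.
snapshot: start Fri 00:00 <= Fri 10:00? ✓; end Fri 09:00 <= Thu 19:00? ✗; start Fri 00:00 < Wed 10:00? ✗ → no.
soundcheck: start Mon 19:00 <= Fri 10:00? ✓; end Thu 13:00 <= Thu 19:00? ✓; start Mon 19:00 < Wed 10:00? ✓ → yes.
Result: audit, reindex, soundcheck.

audit, reindex, soundcheck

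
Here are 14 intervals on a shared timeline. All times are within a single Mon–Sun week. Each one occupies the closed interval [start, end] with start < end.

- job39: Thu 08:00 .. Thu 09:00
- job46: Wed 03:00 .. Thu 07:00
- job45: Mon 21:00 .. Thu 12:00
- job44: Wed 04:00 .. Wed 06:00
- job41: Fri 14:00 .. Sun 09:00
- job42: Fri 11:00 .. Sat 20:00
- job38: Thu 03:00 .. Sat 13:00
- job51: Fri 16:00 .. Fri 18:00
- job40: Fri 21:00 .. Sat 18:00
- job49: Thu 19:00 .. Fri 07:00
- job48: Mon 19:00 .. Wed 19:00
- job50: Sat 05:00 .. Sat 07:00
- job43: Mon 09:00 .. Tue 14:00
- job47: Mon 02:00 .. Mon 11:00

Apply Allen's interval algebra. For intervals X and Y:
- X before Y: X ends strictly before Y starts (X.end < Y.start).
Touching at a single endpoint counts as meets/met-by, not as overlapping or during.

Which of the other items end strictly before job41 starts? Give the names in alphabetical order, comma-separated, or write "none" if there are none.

Target job41 = [Fri 14:00, Sun 09:00].
job38 [Thu 03:00, Sat 13:00] → overlaps → no.
job39 [Thu 08:00, Thu 09:00] → before → yes.
job40 [Fri 21:00, Sat 18:00] → during → no.
job42 [Fri 11:00, Sat 20:00] → overlaps → no.
job43 [Mon 09:00, Tue 14:00] → before → yes.
job44 [Wed 04:00, Wed 06:00] → before → yes.
job45 [Mon 21:00, Thu 12:00] → before → yes.
job46 [Wed 03:00, Thu 07:00] → before → yes.
job47 [Mon 02:00, Mon 11:00] → before → yes.
job48 [Mon 19:00, Wed 19:00] → before → yes.
job49 [Thu 19:00, Fri 07:00] → before → yes.
job50 [Sat 05:00, Sat 07:00] → during → no.
job51 [Fri 16:00, Fri 18:00] → during → no.
Result: job39, job43, job44, job45, job46, job47, job48, job49.

job39, job43, job44, job45, job46, job47, job48, job49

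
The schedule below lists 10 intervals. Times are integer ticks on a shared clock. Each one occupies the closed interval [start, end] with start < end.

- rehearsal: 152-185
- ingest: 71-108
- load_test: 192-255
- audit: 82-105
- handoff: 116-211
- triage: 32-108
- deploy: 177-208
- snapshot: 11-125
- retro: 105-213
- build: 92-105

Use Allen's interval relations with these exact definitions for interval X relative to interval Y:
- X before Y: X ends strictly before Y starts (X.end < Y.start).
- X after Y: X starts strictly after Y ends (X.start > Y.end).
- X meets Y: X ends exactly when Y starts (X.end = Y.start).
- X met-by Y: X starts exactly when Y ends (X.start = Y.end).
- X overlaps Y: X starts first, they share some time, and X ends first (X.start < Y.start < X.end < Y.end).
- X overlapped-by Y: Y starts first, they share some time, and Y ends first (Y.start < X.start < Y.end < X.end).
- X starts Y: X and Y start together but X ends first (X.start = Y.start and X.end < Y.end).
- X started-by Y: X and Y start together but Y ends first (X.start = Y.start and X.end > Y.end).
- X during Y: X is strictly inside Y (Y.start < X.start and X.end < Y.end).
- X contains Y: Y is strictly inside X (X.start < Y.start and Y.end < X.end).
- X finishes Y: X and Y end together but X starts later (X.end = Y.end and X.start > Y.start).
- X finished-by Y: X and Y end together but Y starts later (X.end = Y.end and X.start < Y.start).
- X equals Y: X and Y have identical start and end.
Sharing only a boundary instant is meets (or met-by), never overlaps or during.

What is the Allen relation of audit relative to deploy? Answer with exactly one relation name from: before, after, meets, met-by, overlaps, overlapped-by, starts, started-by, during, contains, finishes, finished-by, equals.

before

audit = [82, 105]; deploy = [177, 208].
Compare endpoints: audit.start < deploy.start, audit.start < deploy.end, audit.end < deploy.start, audit.end < deploy.end.
That pattern is 'before'.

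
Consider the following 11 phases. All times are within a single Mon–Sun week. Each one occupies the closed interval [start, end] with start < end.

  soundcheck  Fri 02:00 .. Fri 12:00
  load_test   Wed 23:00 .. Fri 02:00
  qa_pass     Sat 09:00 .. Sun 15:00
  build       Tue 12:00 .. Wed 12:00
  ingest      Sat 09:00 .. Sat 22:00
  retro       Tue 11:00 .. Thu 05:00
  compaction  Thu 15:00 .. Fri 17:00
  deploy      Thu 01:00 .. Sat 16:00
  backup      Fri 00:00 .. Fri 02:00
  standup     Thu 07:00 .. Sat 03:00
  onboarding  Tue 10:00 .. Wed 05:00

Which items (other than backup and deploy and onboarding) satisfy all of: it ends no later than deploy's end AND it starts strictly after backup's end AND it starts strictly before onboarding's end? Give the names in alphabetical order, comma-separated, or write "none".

none

Conditions: its end is no later than deploy's end (X.end <= Sat 16:00) AND its start is strictly after backup's end (X.start > Fri 02:00) AND its start is strictly before onboarding's end (X.start < Wed 05:00).
build: end Wed 12:00 <= Sat 16:00? ✓; start Tue 12:00 > Fri 02:00? ✗; start Tue 12:00 < Wed 05:00? ✓ → no.
compaction: end Fri 17:00 <= Sat 16:00? ✓; start Thu 15:00 > Fri 02:00? ✗; start Thu 15:00 < Wed 05:00? ✗ → no.
ingest: end Sat 22:00 <= Sat 16:00? ✗; start Sat 09:00 > Fri 02:00? ✓; start Sat 09:00 < Wed 05:00? ✗ → no.
load_test: end Fri 02:00 <= Sat 16:00? ✓; start Wed 23:00 > Fri 02:00? ✗; start Wed 23:00 < Wed 05:00? ✗ → no.
qa_pass: end Sun 15:00 <= Sat 16:00? ✗; start Sat 09:00 > Fri 02:00? ✓; start Sat 09:00 < Wed 05:00? ✗ → no.
retro: end Thu 05:00 <= Sat 16:00? ✓; start Tue 11:00 > Fri 02:00? ✗; start Tue 11:00 < Wed 05:00? ✓ → no.
soundcheck: end Fri 12:00 <= Sat 16:00? ✓; start Fri 02:00 > Fri 02:00? ✗; start Fri 02:00 < Wed 05:00? ✗ → no.
standup: end Sat 03:00 <= Sat 16:00? ✓; start Thu 07:00 > Fri 02:00? ✗; start Thu 07:00 < Wed 05:00? ✗ → no.
Result: none.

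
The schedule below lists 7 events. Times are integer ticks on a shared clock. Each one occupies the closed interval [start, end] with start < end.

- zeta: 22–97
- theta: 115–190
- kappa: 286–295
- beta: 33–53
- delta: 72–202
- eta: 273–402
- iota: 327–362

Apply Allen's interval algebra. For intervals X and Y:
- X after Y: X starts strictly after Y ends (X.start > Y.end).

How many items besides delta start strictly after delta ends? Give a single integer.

3

Target delta = [72, 202].
beta [33, 53] → before → no.
eta [273, 402] → after → counts.
iota [327, 362] → after → counts.
kappa [286, 295] → after → counts.
theta [115, 190] → during → no.
zeta [22, 97] → overlaps → no.
Total: 3.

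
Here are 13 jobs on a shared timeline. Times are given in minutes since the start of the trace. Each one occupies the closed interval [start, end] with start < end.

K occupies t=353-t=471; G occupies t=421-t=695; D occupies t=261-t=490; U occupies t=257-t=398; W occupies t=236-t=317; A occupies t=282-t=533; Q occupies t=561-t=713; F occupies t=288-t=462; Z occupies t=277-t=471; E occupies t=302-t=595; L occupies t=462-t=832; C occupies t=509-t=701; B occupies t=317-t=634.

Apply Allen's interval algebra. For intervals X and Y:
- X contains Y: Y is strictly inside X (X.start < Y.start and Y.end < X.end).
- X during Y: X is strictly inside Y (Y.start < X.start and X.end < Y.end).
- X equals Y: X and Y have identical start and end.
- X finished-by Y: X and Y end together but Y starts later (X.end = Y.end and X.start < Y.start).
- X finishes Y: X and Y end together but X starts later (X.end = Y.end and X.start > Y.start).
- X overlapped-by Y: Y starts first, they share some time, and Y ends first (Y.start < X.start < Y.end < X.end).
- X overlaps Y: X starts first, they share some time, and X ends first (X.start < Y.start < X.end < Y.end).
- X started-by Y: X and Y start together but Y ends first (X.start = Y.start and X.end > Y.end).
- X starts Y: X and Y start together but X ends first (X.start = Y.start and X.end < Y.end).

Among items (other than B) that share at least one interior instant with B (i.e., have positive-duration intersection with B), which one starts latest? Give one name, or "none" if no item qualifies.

Q

Target B = [t=317, t=634].
A [t=282, t=533] → overlaps → candidate.
C [t=509, t=701] → overlapped-by → candidate.
D [t=261, t=490] → overlaps → candidate.
E [t=302, t=595] → overlaps → candidate.
F [t=288, t=462] → overlaps → candidate.
G [t=421, t=695] → overlapped-by → candidate.
K [t=353, t=471] → during → candidate.
L [t=462, t=832] → overlapped-by → candidate.
Q [t=561, t=713] → overlapped-by → candidate.
U [t=257, t=398] → overlaps → candidate.
W [t=236, t=317] → meets → excluded.
Z [t=277, t=471] → overlaps → candidate.
Among candidates, latest start is t=561 → Q.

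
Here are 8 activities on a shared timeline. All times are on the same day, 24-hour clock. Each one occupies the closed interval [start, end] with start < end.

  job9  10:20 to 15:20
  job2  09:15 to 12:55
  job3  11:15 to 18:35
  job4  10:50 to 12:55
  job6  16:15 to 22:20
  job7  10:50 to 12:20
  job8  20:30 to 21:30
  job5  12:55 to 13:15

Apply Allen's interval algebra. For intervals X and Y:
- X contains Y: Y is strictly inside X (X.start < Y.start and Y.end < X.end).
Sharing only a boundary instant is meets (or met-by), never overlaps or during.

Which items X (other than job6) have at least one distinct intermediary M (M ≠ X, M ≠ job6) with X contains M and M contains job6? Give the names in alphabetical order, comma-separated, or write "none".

none

Target job6 = [16:15, 22:20].
Intermediaries M with M contains job6: none.
Union: none.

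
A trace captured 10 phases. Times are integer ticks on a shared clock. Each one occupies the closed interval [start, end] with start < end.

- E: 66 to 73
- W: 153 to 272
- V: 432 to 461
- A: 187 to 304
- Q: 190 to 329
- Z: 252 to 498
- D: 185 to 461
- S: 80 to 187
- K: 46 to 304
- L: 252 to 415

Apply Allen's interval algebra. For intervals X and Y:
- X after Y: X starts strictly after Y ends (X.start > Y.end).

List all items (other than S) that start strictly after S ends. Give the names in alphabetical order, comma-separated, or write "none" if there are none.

L, Q, V, Z

Target S = [80, 187].
A [187, 304] → met-by → no.
D [185, 461] → overlapped-by → no.
E [66, 73] → before → no.
K [46, 304] → contains → no.
L [252, 415] → after → yes.
Q [190, 329] → after → yes.
V [432, 461] → after → yes.
W [153, 272] → overlapped-by → no.
Z [252, 498] → after → yes.
Result: L, Q, V, Z.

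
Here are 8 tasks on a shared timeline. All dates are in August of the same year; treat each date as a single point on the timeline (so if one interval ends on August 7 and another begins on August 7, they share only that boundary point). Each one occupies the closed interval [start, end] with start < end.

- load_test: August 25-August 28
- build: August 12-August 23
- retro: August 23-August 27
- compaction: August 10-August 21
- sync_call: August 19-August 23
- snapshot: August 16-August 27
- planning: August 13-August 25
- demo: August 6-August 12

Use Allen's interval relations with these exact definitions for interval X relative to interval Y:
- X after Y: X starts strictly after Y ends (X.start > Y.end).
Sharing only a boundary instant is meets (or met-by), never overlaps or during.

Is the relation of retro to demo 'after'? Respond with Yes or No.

Yes

retro = [August 23, August 27], demo = [August 6, August 12].
Actual relation of retro to demo: after.
Asked whether 'after' holds → Yes.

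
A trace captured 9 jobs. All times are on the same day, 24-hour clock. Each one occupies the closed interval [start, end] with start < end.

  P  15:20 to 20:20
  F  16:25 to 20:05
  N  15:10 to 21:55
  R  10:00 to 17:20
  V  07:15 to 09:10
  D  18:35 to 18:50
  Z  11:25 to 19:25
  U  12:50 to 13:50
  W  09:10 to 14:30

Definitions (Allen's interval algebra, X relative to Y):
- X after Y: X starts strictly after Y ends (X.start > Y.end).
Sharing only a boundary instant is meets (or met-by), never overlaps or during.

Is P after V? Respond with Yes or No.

Yes

P = [15:20, 20:20], V = [07:15, 09:10].
Actual relation of P to V: after.
Asked whether 'after' holds → Yes.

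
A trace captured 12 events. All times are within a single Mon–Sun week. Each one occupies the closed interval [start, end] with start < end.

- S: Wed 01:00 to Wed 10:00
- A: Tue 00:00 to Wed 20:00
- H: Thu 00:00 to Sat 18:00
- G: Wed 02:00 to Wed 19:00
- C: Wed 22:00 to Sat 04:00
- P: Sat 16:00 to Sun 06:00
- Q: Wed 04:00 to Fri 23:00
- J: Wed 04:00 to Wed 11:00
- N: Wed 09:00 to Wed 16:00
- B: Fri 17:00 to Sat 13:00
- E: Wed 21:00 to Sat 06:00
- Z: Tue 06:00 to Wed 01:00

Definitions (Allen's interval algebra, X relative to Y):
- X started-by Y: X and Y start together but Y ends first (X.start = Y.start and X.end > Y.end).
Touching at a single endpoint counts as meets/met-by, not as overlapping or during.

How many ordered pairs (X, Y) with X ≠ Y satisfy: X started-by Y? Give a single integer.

Checking all 132 ordered pairs for relation 'started-by'; matching pairs in alphabetical order:
(Q, J): Q started-by J ✓
Count: 1.

1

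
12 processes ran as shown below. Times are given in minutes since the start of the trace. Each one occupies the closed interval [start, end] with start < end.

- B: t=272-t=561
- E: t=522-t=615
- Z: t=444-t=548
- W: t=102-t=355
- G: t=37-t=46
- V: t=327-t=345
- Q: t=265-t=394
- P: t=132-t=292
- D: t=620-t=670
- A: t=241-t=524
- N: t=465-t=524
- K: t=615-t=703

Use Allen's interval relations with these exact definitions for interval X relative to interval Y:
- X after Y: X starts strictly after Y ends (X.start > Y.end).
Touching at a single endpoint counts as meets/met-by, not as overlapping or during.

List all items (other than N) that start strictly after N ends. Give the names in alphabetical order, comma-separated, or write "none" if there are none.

D, K

Target N = [t=465, t=524].
A [t=241, t=524] → finished-by → no.
B [t=272, t=561] → contains → no.
D [t=620, t=670] → after → yes.
E [t=522, t=615] → overlapped-by → no.
G [t=37, t=46] → before → no.
K [t=615, t=703] → after → yes.
P [t=132, t=292] → before → no.
Q [t=265, t=394] → before → no.
V [t=327, t=345] → before → no.
W [t=102, t=355] → before → no.
Z [t=444, t=548] → contains → no.
Result: D, K.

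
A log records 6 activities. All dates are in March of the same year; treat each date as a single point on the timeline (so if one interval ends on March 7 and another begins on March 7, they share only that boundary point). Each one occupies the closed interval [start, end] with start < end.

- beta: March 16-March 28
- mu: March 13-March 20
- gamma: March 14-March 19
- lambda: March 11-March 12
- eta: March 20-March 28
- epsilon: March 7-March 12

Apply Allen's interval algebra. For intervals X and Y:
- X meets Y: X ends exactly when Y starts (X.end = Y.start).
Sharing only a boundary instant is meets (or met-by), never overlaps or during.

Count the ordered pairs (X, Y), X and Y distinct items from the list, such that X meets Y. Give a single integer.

1

Checking all 30 ordered pairs for relation 'meets'; matching pairs in alphabetical order:
(mu, eta): mu meets eta ✓
Count: 1.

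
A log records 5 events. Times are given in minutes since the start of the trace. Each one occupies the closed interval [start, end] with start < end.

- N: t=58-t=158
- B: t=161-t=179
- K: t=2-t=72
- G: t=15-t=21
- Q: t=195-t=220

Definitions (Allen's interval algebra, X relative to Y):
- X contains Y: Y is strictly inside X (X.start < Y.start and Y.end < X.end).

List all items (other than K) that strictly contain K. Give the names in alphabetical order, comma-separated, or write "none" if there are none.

none

Target K = [t=2, t=72].
B [t=161, t=179] → after → no.
G [t=15, t=21] → during → no.
N [t=58, t=158] → overlapped-by → no.
Q [t=195, t=220] → after → no.
Result: none.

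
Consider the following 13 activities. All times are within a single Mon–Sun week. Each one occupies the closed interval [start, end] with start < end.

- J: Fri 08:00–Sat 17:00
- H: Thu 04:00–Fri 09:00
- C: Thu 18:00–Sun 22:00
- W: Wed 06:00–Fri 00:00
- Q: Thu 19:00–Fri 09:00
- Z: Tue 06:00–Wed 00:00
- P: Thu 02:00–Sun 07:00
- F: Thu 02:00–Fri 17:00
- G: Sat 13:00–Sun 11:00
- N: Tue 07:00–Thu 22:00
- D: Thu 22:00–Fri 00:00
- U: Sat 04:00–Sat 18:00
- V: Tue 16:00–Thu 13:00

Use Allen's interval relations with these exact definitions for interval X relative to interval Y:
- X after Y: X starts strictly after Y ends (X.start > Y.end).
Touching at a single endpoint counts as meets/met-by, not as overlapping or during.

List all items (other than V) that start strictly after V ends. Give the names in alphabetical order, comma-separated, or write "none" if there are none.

Target V = [Tue 16:00, Thu 13:00].
C [Thu 18:00, Sun 22:00] → after → yes.
D [Thu 22:00, Fri 00:00] → after → yes.
F [Thu 02:00, Fri 17:00] → overlapped-by → no.
G [Sat 13:00, Sun 11:00] → after → yes.
H [Thu 04:00, Fri 09:00] → overlapped-by → no.
J [Fri 08:00, Sat 17:00] → after → yes.
N [Tue 07:00, Thu 22:00] → contains → no.
P [Thu 02:00, Sun 07:00] → overlapped-by → no.
Q [Thu 19:00, Fri 09:00] → after → yes.
U [Sat 04:00, Sat 18:00] → after → yes.
W [Wed 06:00, Fri 00:00] → overlapped-by → no.
Z [Tue 06:00, Wed 00:00] → overlaps → no.
Result: C, D, G, J, Q, U.

C, D, G, J, Q, U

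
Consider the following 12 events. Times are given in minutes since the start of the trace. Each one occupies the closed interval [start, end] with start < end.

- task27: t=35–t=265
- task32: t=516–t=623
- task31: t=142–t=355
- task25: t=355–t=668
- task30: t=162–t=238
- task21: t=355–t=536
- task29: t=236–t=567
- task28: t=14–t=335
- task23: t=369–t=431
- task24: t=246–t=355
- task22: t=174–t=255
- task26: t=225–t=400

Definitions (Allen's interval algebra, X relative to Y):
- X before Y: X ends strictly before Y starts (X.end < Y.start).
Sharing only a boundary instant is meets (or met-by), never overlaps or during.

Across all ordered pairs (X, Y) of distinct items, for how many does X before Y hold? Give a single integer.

23

Checking all 132 ordered pairs for relation 'before'; matching pairs in alphabetical order:
(task22, task21): task22 before task21 ✓
(task22, task23): task22 before task23 ✓
(task22, task25): task22 before task25 ✓
(task22, task32): task22 before task32 ✓
(task23, task32): task23 before task32 ✓
(task24, task23): task24 before task23 ✓
(task24, task32): task24 before task32 ✓
(task26, task32): task26 before task32 ✓
(task27, task21): task27 before task21 ✓
(task27, task23): task27 before task23 ✓
(task27, task25): task27 before task25 ✓
(task27, task32): task27 before task32 ✓
(task28, task21): task28 before task21 ✓
(task28, task23): task28 before task23 ✓
(task28, task25): task28 before task25 ✓
(task28, task32): task28 before task32 ✓
(task30, task21): task30 before task21 ✓
(task30, task23): task30 before task23 ✓
(task30, task24): task30 before task24 ✓
(task30, task25): task30 before task25 ✓
(task30, task32): task30 before task32 ✓
(task31, task23): task31 before task23 ✓
(task31, task32): task31 before task32 ✓
Count: 23.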